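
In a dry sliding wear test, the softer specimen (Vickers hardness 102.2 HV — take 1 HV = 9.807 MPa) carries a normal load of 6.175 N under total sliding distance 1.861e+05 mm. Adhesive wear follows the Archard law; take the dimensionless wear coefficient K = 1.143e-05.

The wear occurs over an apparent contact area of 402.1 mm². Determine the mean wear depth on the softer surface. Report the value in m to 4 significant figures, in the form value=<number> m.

Displayed values are rounded — the algebra carries full float precision; rounded just once, at 4 significant figures.
Convert: Path length L = 1.861e+05 mm = 186.1 m.
Convert: Hardness H = 102.2 HV × 9.807 MPa/HV = 1002 MPa = 1.002e+09 Pa.
Convert: Contact area A = 402.1 mm² = 4.021e-04 m².
Collected in SI base units: W = 6.175 N, H = 1.002e+09 Pa, K = 1.143e-05.
Archard volume V = K·W·L/H = 1.143e-05 · 6.175 · 186.1 / 1.002e+09 = 1.311e-11 m³.
Depth h = V/A = 1.311e-11 / 4.021e-04 = 3.259e-08 m.

value=3.259e-08 m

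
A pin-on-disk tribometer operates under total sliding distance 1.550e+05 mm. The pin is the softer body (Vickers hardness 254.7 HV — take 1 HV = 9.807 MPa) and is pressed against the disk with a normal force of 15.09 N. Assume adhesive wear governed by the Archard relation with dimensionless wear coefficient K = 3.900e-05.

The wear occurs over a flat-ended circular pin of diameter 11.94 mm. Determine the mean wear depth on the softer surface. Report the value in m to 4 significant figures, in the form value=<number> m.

The computation carries exact precision, and intermediate values are printed rounded — one final rounding to four significant digits.
Sliding distance L = 1.550e+05 mm = 155.0 m.
Hardness H = 254.7 HV × 9.807 MPa/HV = 2498 MPa = 2.498e+09 Pa.
Pin diameter d = 11.94 mm = 0.01194 m. Contact area A = π·d²/4 = π·(0.01194 m)²/4 = 1.120e-04 m².
SI base units throughout: W = 15.09 N, H = 2.498e+09 Pa, K = 3.900e-05.
Archard relation: V = K·W·L/H = 3.900e-05 · 15.09 · 155.0 / 2.498e+09 = 3.652e-11 m³.
Depth h = V/A = 3.652e-11 / 1.120e-04 = 3.262e-07 m.

value=3.262e-07 m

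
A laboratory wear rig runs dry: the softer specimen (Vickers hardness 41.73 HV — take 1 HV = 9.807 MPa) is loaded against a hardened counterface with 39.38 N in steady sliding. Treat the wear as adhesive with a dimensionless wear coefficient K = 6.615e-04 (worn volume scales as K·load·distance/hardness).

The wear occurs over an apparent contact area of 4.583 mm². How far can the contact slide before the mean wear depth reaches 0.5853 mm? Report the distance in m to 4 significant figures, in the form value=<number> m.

value=42.14 m

The intermediates are displayed rounded — the computation runs at exact precision; a lone final rounding to four significant figures.
Hardness H = 41.73 HV × 9.807 MPa/HV = 409.2 MPa = 4.092e+08 Pa.
Contact area A = 4.583 mm² = 4.583e-06 m².
Depth limit h_lim = 0.5853 mm = 5.853e-04 m.
Working in SI base units: W = 39.38 N, H = 4.092e+08 Pa, K = 6.615e-04.
Permissible volume V_lim = h_lim·A = 5.853e-04 · 4.583e-06 = 2.682e-09 m³.
Inverting, life L = V_lim·H/(K·W) = 2.682e-09 · 4.092e+08 / (6.615e-04 · 39.38) = 42.14 m.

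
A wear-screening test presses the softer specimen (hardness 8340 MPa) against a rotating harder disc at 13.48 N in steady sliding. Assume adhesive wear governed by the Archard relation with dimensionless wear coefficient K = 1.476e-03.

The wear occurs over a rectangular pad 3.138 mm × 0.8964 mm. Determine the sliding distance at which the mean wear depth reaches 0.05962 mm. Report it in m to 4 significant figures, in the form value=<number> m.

value=70.30 m

Each operation carries full float precision, and intermediates are printed rounded — rounded once at the end, at 4 significant digits.
Convert: Hardness H = 8340 MPa = 8.340e+09 Pa.
Convert: Pad sides 3.138 mm × 0.8964 mm = 3.138e-03 m × 8.964e-04 m. Contact area A = 3.138e-03 m × 8.964e-04 m = 2.813e-06 m².
Convert: Depth limit h_lim = 0.05962 mm = 5.962e-05 m.
Collected in SI base units: W = 13.48 N, H = 8.340e+09 Pa, K = 1.476e-03.
Permissible volume V_lim = h_lim·A = 5.962e-05 · 2.813e-06 = 1.677e-10 m³.
Inverting, life L = V_lim·H/(K·W) = 1.677e-10 · 8.340e+09 / (1.476e-03 · 13.48) = 70.30 m.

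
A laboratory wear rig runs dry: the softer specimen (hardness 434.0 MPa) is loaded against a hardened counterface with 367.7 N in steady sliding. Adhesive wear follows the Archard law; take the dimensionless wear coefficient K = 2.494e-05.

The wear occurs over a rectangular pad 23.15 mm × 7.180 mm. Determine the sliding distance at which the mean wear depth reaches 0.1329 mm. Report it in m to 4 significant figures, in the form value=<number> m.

Every step maintains full precision; the intermediates are shown rounded, and one final rounding, at four significant digits.
Convert: Hardness H = 434.0 MPa = 4.340e+08 Pa.
Convert: Pad sides 23.15 mm × 7.180 mm = 0.02315 m × 0.007180 m. Contact area A = 0.02315 m × 0.007180 m = 1.662e-04 m².
Convert: Depth limit h_lim = 0.1329 mm = 1.329e-04 m.
SI base units throughout: W = 367.7 N, H = 4.340e+08 Pa, K = 2.494e-05.
Limit volume V_lim = h_lim·A = 1.329e-04 · 1.662e-04 = 2.209e-08 m³.
Sliding life L = V_lim·H/(K·W) = 2.209e-08 · 4.340e+08 / (2.494e-05 · 367.7) = 1045 m.

value=1045 m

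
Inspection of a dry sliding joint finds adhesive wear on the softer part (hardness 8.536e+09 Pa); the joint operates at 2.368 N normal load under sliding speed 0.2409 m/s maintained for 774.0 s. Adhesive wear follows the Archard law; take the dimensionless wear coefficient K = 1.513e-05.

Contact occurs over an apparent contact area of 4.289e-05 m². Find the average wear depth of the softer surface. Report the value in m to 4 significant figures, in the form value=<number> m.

Each operation keeps full precision. The intermediates are shown rounded — one final rounding to four significant figures.
Total distance L = v·t = 0.2409 m/s × 774.0 s = 186.5 m.
Restated in SI base units: W = 2.368 N, H = 8.536e+09 Pa, K = 1.513e-05.
The Archard volume V = K·W·L/H = 1.513e-05 · 2.368 · 186.5 / 8.536e+09 = 7.826e-13 m³.
Mean wear depth h = V/A = 7.826e-13 / 4.289e-05 = 1.825e-08 m.

value=1.825e-08 m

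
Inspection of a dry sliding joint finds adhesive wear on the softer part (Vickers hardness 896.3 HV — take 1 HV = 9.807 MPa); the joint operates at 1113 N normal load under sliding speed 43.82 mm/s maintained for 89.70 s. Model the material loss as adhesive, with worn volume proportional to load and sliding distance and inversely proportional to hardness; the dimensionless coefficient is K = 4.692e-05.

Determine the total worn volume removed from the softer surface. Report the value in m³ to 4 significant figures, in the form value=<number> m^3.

Every step keeps exact precision; intermediate values are printed rounded. Rounded just once to 4 significant digits.
Sliding speed v = 43.82 mm/s = 0.04382 m/s. The distance L = v·t = 0.04382 m/s × 89.70 s = 3.931 m.
Hardness H = 896.3 HV × 9.807 MPa/HV = 8790 MPa = 8.790e+09 Pa.
SI base units throughout: W = 1113 N, H = 8.790e+09 Pa, K = 4.692e-05.
Apply Archard: V = K·W·L/H = 4.692e-05 · 1113 · 3.931 / 8.790e+09 = 2.335e-11 m³.

value=2.335e-11 m^3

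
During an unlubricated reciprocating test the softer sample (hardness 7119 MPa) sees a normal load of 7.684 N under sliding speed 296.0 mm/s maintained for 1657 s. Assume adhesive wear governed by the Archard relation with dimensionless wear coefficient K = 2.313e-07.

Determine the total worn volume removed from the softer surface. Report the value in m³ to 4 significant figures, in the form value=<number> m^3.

value=1.224e-13 m^3

Printed values are rounded, and every step keeps exact precision — a single final rounding to four significant figures.
Convert: Sliding speed v = 296.0 mm/s = 0.2960 m/s. Distance covered L = v·t = 0.2960 m/s × 1657 s = 490.5 m.
Convert: Hardness H = 7119 MPa = 7.119e+09 Pa.
Working in SI base units: W = 7.684 N, H = 7.119e+09 Pa, K = 2.313e-07.
The Archard volume V = K·W·L/H = 2.313e-07 · 7.684 · 490.5 / 7.119e+09 = 1.224e-13 m³.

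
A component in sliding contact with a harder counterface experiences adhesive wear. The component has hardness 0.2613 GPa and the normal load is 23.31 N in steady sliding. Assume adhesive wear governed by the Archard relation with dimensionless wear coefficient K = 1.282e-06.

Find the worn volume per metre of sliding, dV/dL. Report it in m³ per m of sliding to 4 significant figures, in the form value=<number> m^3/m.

Intermediate values are displayed rounded — every step maintains full precision. Rounded just once to four significant figures.
Convert: Hardness H = 0.2613 GPa = 2.613e+08 Pa.
Expressed in SI base units: W = 23.31 N, H = 2.613e+08 Pa, K = 1.282e-06.
The wear rate dV/dL = K·W/H, per unit distance: 1.282e-06 · 23.31 / 2.613e+08 = 1.144e-13 m³/m.

value=1.144e-13 m^3/m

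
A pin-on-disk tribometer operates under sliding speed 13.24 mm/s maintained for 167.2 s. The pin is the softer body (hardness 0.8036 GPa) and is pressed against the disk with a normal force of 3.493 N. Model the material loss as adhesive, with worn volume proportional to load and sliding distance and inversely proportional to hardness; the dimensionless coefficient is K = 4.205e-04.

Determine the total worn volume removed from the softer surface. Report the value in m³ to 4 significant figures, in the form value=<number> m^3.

Every step keeps full float precision; printed values are rounded; a single final rounding: 4 significant digits.
Convert: Sliding speed v = 13.24 mm/s = 0.01324 m/s. Distance L = v·t = 0.01324 m/s × 167.2 s = 2.214 m.
Convert: Hardness H = 0.8036 GPa = 8.036e+08 Pa.
SI base units throughout: W = 3.493 N, H = 8.036e+08 Pa, K = 4.205e-04.
Volume removed: V = K·W·L/H = 4.205e-04 · 3.493 · 2.214 / 8.036e+08 = 4.046e-12 m³.

value=4.046e-12 m^3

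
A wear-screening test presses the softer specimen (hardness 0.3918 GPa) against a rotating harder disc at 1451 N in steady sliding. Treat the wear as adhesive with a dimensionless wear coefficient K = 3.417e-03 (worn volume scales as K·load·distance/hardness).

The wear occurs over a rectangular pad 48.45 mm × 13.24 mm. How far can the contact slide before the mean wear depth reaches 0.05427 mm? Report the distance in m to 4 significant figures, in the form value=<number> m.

The intermediates are displayed rounded — all arithmetic carries full precision, and a single final rounding to 4 significant figures.
Hardness H = 0.3918 GPa = 3.918e+08 Pa.
Pad sides 48.45 mm × 13.24 mm = 0.04845 m × 0.01324 m. Contact area A = 0.04845 m × 0.01324 m = 6.415e-04 m².
Depth limit h_lim = 0.05427 mm = 5.427e-05 m.
In SI base units, W = 1451 N, H = 3.918e+08 Pa, K = 3.417e-03.
Permissible volume V_lim = h_lim·A = 5.427e-05 · 6.415e-04 = 3.481e-08 m³.
Thus life L = V_lim·H/(K·W) = 3.481e-08 · 3.918e+08 / (3.417e-03 · 1451) = 2.751 m.

value=2.751 m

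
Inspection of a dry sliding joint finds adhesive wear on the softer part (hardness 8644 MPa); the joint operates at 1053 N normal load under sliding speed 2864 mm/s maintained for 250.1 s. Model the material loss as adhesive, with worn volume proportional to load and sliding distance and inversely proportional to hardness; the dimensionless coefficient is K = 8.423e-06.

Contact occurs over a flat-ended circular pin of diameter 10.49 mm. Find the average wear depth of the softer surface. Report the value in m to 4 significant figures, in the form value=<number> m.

value=8.504e-06 m

All arithmetic holds exact precision — the intermediates are displayed rounded, and one last rounding, at four significant digits.
Sliding speed v = 2864 mm/s = 2.864 m/s. Path length L = v·t = 2.864 m/s × 250.1 s = 716.3 m.
Hardness H = 8644 MPa = 8.644e+09 Pa.
Pin diameter d = 10.49 mm = 0.01049 m. Contact area A = π·d²/4 = π·(0.01049 m)²/4 = 8.643e-05 m².
Collected in SI base units: W = 1053 N, H = 8.644e+09 Pa, K = 8.423e-06.
Wear volume V = K·W·L/H = 8.423e-06 · 1053 · 716.3 / 8.644e+09 = 7.350e-10 m³.
Wear depth h = V/A = 7.350e-10 / 8.643e-05 = 8.504e-06 m.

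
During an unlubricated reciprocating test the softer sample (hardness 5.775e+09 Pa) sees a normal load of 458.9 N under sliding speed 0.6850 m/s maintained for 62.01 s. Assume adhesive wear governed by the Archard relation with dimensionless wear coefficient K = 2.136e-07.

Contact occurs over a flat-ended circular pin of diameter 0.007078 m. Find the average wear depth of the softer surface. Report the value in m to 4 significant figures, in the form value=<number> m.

The intermediates appear rounded. Each operation carries full float precision; a single final rounding to 4 significant digits.
Convert: Total distance L = v·t = 0.6850 m/s × 62.01 s = 42.48 m.
Convert: Contact area A = π·d²/4 = π·(0.007078 m)²/4 = 3.935e-05 m².
In SI base units, W = 458.9 N, H = 5.775e+09 Pa, K = 2.136e-07.
Worn volume V = K·W·L/H = 2.136e-07 · 458.9 · 42.48 / 5.775e+09 = 7.210e-13 m³.
Depth of wear h = V/A = 7.210e-13 / 3.935e-05 = 1.832e-08 m.

value=1.832e-08 m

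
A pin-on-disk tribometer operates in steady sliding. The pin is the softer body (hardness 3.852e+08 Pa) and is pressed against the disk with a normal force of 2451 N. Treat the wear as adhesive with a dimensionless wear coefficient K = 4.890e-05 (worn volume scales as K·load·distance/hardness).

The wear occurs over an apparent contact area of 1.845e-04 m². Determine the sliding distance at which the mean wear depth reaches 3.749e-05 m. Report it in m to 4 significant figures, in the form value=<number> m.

value=22.23 m

Shown intermediates are rounded. The algebra holds full precision, and a lone final rounding: four significant figures.
SI base units throughout: W = 2451 N, H = 3.852e+08 Pa, K = 4.890e-05.
Wearable volume V_lim = h_lim·A = 3.749e-05 · 1.845e-04 = 6.917e-09 m³.
Life L = V_lim·H/(K·W) = 6.917e-09 · 3.852e+08 / (4.890e-05 · 2451) = 22.23 m.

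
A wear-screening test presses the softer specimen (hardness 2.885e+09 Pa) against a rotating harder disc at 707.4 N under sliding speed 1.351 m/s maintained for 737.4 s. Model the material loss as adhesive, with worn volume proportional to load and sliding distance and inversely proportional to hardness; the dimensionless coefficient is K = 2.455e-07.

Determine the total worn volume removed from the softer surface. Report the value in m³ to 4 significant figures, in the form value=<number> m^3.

Intermediate values are displayed rounded — the computation runs at full precision. Rounded just once to 4 significant figures.
Convert: Total distance L = v·t = 1.351 m/s × 737.4 s = 996.2 m.
SI base units throughout: W = 707.4 N, H = 2.885e+09 Pa, K = 2.455e-07.
By Archard's law, V = K·W·L/H = 2.455e-07 · 707.4 · 996.2 / 2.885e+09 = 5.997e-11 m³.

value=5.997e-11 m^3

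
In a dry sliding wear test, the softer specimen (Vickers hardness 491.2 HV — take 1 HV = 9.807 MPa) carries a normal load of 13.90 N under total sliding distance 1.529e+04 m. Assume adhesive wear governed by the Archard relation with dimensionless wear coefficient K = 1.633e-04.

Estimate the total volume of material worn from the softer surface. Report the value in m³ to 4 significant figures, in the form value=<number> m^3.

value=7.205e-09 m^3

Intermediate values are printed rounded; the algebra keeps full precision — one final rounding: 4 significant figures.
Hardness H = 491.2 HV × 9.807 MPa/HV = 4817 MPa = 4.817e+09 Pa.
Restated in SI base units: W = 13.90 N, H = 4.817e+09 Pa, K = 1.633e-04.
Archard relation: V = K·W·L/H = 1.633e-04 · 13.90 · 1.529e+04 / 4.817e+09 = 7.205e-09 m³.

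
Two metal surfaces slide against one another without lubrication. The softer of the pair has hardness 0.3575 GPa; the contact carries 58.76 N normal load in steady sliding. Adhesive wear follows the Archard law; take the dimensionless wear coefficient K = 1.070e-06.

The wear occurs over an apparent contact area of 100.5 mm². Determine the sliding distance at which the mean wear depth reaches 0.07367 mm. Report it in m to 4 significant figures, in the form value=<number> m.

value=4.210e+04 m

The intermediates appear rounded, and all working math keeps exact precision; a lone final rounding: four significant digits.
Convert: Hardness H = 0.3575 GPa = 3.575e+08 Pa.
Convert: Contact area A = 100.5 mm² = 1.005e-04 m².
Convert: Depth limit h_lim = 0.07367 mm = 7.367e-05 m.
In SI base units: W = 58.76 N, H = 3.575e+08 Pa, K = 1.070e-06.
Limit volume V_lim = h_lim·A = 7.367e-05 · 1.005e-04 = 7.404e-09 m³.
Life L = V_lim·H/(K·W) = 7.404e-09 · 3.575e+08 / (1.070e-06 · 58.76) = 4.210e+04 m.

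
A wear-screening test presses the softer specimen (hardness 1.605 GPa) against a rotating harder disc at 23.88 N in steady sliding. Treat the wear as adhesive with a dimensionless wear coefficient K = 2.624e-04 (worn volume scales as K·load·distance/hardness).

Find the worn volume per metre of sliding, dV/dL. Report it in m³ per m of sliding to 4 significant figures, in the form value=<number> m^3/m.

The intermediates are displayed rounded. The computation keeps exact precision. Rounded just once, at 4 significant digits.
Hardness H = 1.605 GPa = 1.605e+09 Pa.
Restated in SI base units: W = 23.88 N, H = 1.605e+09 Pa, K = 2.624e-04.
Volumetric rate dV/dL = K·W/H: 2.624e-04 · 23.88 / 1.605e+09 = 3.904e-12 m³/m.

value=3.904e-12 m^3/m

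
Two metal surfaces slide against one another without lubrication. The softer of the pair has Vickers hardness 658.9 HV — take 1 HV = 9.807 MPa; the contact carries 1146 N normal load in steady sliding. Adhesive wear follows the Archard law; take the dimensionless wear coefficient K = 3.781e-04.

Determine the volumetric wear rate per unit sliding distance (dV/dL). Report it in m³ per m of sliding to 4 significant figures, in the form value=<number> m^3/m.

value=6.706e-11 m^3/m

Each operation maintains full precision. Intermediates appear rounded — one final rounding to 4 significant digits.
Convert: Hardness H = 658.9 HV × 9.807 MPa/HV = 6462 MPa = 6.462e+09 Pa.
Collected in SI base units: W = 1146 N, H = 6.462e+09 Pa, K = 3.781e-04.
Rate of wear dV/dL = K·W/H, per unit distance: 3.781e-04 · 1146 / 6.462e+09 = 6.706e-11 m³/m.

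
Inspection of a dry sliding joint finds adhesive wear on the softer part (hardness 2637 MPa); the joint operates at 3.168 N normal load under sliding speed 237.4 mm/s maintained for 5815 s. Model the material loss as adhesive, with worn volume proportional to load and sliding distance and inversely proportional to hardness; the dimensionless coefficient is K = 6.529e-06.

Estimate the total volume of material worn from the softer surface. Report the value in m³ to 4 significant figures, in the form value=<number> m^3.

All arithmetic carries full float precision — the intermediates appear rounded; rounded just once: four significant figures.
Sliding speed v = 237.4 mm/s = 0.2374 m/s. Distance L = v·t = 0.2374 m/s × 5815 s = 1380 m.
Hardness H = 2637 MPa = 2.637e+09 Pa.
Expressed in SI base units: W = 3.168 N, H = 2.637e+09 Pa, K = 6.529e-06.
Worn volume V = K·W·L/H = 6.529e-06 · 3.168 · 1380 / 2.637e+09 = 1.083e-11 m³.

value=1.083e-11 m^3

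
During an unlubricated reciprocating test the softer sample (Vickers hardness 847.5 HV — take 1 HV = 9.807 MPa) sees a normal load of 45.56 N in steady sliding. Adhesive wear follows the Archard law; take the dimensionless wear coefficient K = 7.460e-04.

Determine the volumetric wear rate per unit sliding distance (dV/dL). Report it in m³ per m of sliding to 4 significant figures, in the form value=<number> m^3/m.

Each operation carries full float precision, and intermediates are shown rounded. Rounded just once: 4 significant digits.
Convert: Hardness H = 847.5 HV × 9.807 MPa/HV = 8311 MPa = 8.311e+09 Pa.
In SI base units, W = 45.56 N, H = 8.311e+09 Pa, K = 7.460e-04.
Sliding wear rate dV/dL = K·W/H (no L dependence): 7.460e-04 · 45.56 / 8.311e+09 = 4.089e-12 m³/m.

value=4.089e-12 m^3/m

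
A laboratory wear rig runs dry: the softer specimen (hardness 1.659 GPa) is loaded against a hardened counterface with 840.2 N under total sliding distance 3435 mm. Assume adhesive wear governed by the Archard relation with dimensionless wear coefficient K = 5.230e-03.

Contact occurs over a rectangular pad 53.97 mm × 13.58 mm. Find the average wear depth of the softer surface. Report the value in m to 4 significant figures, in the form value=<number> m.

Every step maintains full precision. Intermediates appear rounded — rounded once at the end to 4 significant digits.
Distance L = 3435 mm = 3.435 m.
Hardness H = 1.659 GPa = 1.659e+09 Pa.
Pad sides 53.97 mm × 13.58 mm = 0.05397 m × 0.01358 m. Contact area A = 0.05397 m × 0.01358 m = 7.329e-04 m².
As SI base values: W = 840.2 N, H = 1.659e+09 Pa, K = 5.230e-03.
By Archard's law, V = K·W·L/H = 5.230e-03 · 840.2 · 3.435 / 1.659e+09 = 9.098e-09 m³.
Depth of wear h = V/A = 9.098e-09 / 7.329e-04 = 1.241e-05 m.

value=1.241e-05 m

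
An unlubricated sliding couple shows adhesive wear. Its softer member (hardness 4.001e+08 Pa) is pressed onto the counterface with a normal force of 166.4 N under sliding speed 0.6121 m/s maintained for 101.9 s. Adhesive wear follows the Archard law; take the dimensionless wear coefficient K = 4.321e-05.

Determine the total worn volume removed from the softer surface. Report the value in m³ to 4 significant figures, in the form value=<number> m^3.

Intermediates are displayed rounded, and the algebra runs at full precision; a single final rounding to 4 significant digits.
Distance L = v·t = 0.6121 m/s × 101.9 s = 62.37 m.
In SI base units: W = 166.4 N, H = 4.001e+08 Pa, K = 4.321e-05.
Archard relation: V = K·W·L/H = 4.321e-05 · 166.4 · 62.37 / 4.001e+08 = 1.121e-09 m³.

value=1.121e-09 m^3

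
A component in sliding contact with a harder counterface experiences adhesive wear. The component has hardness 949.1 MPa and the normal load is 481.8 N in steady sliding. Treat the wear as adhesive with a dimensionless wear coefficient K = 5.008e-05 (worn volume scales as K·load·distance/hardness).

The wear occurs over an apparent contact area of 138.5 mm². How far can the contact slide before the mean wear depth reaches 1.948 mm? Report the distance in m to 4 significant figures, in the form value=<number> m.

value=1.061e+04 m

Each operation keeps exact precision — printed values are rounded, and a lone final rounding to 4 significant figures.
Hardness H = 949.1 MPa = 9.491e+08 Pa.
Contact area A = 138.5 mm² = 1.385e-04 m².
Depth limit h_lim = 1.948 mm = 0.001948 m.
Expressed in SI base units: W = 481.8 N, H = 9.491e+08 Pa, K = 5.008e-05.
Allowed volume V_lim = h_lim·A = 0.001948 · 1.385e-04 = 2.698e-07 m³.
So the life L = V_lim·H/(K·W) = 2.698e-07 · 9.491e+08 / (5.008e-05 · 481.8) = 1.061e+04 m.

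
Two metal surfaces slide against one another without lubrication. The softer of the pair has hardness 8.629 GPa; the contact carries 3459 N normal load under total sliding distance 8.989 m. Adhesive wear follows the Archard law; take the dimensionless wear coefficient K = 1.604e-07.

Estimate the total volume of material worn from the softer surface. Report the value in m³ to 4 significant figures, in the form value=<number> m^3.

value=5.780e-13 m^3

Each operation holds full float precision; the intermediates are shown rounded, and a single final rounding to 4 significant figures.
Hardness H = 8.629 GPa = 8.629e+09 Pa.
Restated in SI base units: W = 3459 N, H = 8.629e+09 Pa, K = 1.604e-07.
Wear volume V = K·W·L/H = 1.604e-07 · 3459 · 8.989 / 8.629e+09 = 5.780e-13 m³.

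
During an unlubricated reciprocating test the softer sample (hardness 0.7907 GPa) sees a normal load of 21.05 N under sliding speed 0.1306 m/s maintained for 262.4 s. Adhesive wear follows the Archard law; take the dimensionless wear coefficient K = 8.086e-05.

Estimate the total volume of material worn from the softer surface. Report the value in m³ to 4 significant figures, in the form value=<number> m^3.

value=7.377e-11 m^3

Each operation maintains full float precision — intermediates are printed rounded. Rounded just once: four significant figures.
Convert: The distance L = v·t = 0.1306 m/s × 262.4 s = 34.27 m.
Convert: Hardness H = 0.7907 GPa = 7.907e+08 Pa.
Working in SI base units: W = 21.05 N, H = 7.907e+08 Pa, K = 8.086e-05.
Volume removed: V = K·W·L/H = 8.086e-05 · 21.05 · 34.27 / 7.907e+08 = 7.377e-11 m³.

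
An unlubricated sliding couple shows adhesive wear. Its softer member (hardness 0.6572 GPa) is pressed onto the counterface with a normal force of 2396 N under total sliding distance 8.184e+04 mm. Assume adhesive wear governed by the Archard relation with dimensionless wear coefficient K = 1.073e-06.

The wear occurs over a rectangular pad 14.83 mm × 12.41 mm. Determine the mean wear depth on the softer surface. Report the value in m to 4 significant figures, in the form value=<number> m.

value=1.740e-06 m

All arithmetic keeps exact precision. The intermediates appear rounded — rounded just once, at 4 significant digits.
Distance L = 8.184e+04 mm = 81.84 m.
Hardness H = 0.6572 GPa = 6.572e+08 Pa.
Pad sides 14.83 mm × 12.41 mm = 0.01483 m × 0.01241 m. Contact area A = 0.01483 m × 0.01241 m = 1.840e-04 m².
Restated in SI base units: W = 2396 N, H = 6.572e+08 Pa, K = 1.073e-06.
Volume removed: V = K·W·L/H = 1.073e-06 · 2396 · 81.84 / 6.572e+08 = 3.202e-10 m³.
Depth h = V/A = 3.202e-10 / 1.840e-04 = 1.740e-06 m.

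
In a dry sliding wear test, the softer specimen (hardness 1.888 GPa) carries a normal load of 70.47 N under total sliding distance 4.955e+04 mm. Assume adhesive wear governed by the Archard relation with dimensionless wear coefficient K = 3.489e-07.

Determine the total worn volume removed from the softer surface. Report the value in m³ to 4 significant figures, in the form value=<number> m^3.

The computation keeps exact precision, and the intermediates appear rounded — rounded once at the end: 4 significant digits.
Convert: Total distance L = 4.955e+04 mm = 49.55 m.
Convert: Hardness H = 1.888 GPa = 1.888e+09 Pa.
Expressed in SI base units: W = 70.47 N, H = 1.888e+09 Pa, K = 3.489e-07.
Worn volume V = K·W·L/H = 3.489e-07 · 70.47 · 49.55 / 1.888e+09 = 6.453e-13 m³.

value=6.453e-13 m^3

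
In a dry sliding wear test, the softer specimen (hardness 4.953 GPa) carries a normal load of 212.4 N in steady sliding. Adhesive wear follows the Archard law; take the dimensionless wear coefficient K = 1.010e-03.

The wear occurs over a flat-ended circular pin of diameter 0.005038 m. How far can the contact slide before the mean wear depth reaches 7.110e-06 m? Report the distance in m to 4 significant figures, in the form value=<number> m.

Intermediates appear rounded — every step runs at full precision, and one last rounding to 4 significant digits.
Convert: Hardness H = 4.953 GPa = 4.953e+09 Pa.
Convert: Contact area A = π·d²/4 = π·(0.005038 m)²/4 = 1.993e-05 m².
SI base units throughout: W = 212.4 N, H = 4.953e+09 Pa, K = 1.010e-03.
Volume at the limit: V_lim = h_lim·A = 7.110e-06 · 1.993e-05 = 1.417e-10 m³.
Inverting, life L = V_lim·H/(K·W) = 1.417e-10 · 4.953e+09 / (1.010e-03 · 212.4) = 3.272 m.

value=3.272 m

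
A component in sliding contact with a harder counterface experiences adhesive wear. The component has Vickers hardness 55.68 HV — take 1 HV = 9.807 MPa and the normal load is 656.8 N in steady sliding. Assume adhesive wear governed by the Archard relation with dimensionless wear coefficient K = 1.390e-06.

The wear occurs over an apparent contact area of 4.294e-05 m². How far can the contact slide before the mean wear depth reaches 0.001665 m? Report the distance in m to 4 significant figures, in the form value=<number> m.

value=4.276e+04 m

All working math holds full float precision — quoted intermediates are rounded. Rounded once at the end to four significant digits.
Hardness H = 55.68 HV × 9.807 MPa/HV = 546.1 MPa = 5.461e+08 Pa.
Restated in SI base units: W = 656.8 N, H = 5.461e+08 Pa, K = 1.390e-06.
Volume at the limit: V_lim = h_lim·A = 0.001665 · 4.294e-05 = 7.150e-08 m³.
Sliding life L = V_lim·H/(K·W) = 7.150e-08 · 5.461e+08 / (1.390e-06 · 656.8) = 4.276e+04 m.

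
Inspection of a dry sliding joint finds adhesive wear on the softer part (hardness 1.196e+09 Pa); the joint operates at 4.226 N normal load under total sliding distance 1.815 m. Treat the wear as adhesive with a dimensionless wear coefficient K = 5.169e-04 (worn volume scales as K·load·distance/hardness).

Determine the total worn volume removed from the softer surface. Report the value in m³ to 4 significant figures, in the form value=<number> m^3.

Every step carries full precision. The intermediates appear rounded, and rounded once at the end to four significant figures.
In SI base units: W = 4.226 N, H = 1.196e+09 Pa, K = 5.169e-04.
The Archard volume V = K·W·L/H = 5.169e-04 · 4.226 · 1.815 / 1.196e+09 = 3.315e-12 m³.

value=3.315e-12 m^3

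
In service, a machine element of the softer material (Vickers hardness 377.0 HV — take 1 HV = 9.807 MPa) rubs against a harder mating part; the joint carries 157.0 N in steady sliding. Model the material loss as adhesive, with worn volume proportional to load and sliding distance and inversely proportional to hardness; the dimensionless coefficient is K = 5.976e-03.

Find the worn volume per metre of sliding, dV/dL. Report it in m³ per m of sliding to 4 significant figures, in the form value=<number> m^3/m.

value=2.538e-10 m^3/m

Printed values are rounded — the computation holds exact precision, and a lone final rounding, at four significant digits.
Hardness H = 377.0 HV × 9.807 MPa/HV = 3697 MPa = 3.697e+09 Pa.
Working in SI base units: W = 157.0 N, H = 3.697e+09 Pa, K = 5.976e-03.
Wear rate dV/dL = K·W/H, so: 5.976e-03 · 157.0 / 3.697e+09 = 2.538e-10 m³/m.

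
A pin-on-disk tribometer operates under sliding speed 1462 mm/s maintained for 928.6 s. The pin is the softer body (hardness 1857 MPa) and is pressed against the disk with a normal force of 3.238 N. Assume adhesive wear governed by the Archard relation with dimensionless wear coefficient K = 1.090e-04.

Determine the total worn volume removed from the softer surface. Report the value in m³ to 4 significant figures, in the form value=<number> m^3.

value=2.580e-10 m^3

The intermediates appear rounded. The algebra keeps full precision; rounded once at the end, at four significant figures.
Sliding speed v = 1462 mm/s = 1.462 m/s. Distance covered L = v·t = 1.462 m/s × 928.6 s = 1358 m.
Hardness H = 1857 MPa = 1.857e+09 Pa.
SI base units throughout: W = 3.238 N, H = 1.857e+09 Pa, K = 1.090e-04.
Volume removed: V = K·W·L/H = 1.090e-04 · 3.238 · 1358 / 1.857e+09 = 2.580e-10 m³.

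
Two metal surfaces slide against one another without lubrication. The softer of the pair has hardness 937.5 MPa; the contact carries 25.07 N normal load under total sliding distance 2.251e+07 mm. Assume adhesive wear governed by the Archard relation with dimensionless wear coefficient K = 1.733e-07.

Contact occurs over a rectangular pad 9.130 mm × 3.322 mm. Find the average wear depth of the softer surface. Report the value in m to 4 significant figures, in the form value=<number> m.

All arithmetic keeps exact precision; intermediate values are shown rounded; a lone final rounding to 4 significant figures.
Convert: The distance L = 2.251e+07 mm = 2.251e+04 m.
Convert: Hardness H = 937.5 MPa = 9.375e+08 Pa.
Convert: Pad sides 9.130 mm × 3.322 mm = 0.009130 m × 0.003322 m. Contact area A = 0.009130 m × 0.003322 m = 3.033e-05 m².
In SI base units: W = 25.07 N, H = 9.375e+08 Pa, K = 1.733e-07.
Archard volume V = K·W·L/H = 1.733e-07 · 25.07 · 2.251e+04 / 9.375e+08 = 1.043e-10 m³.
Mean wear depth h = V/A = 1.043e-10 / 3.033e-05 = 3.439e-06 m.

value=3.439e-06 m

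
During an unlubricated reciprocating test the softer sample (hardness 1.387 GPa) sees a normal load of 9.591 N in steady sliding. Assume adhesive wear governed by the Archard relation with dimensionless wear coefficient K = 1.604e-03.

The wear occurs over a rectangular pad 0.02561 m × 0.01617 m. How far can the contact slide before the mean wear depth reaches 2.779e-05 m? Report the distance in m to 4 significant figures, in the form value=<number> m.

The intermediates are displayed rounded; all working math holds full precision, and one final rounding to 4 significant digits.
Hardness H = 1.387 GPa = 1.387e+09 Pa.
Contact area A = 0.02561 m × 0.01617 m = 4.141e-04 m².
SI base units throughout: W = 9.591 N, H = 1.387e+09 Pa, K = 1.604e-03.
Wearable volume V_lim = h_lim·A = 2.779e-05 · 4.141e-04 = 1.151e-08 m³.
Thus life L = V_lim·H/(K·W) = 1.151e-08 · 1.387e+09 / (1.604e-03 · 9.591) = 1038 m.

value=1038 m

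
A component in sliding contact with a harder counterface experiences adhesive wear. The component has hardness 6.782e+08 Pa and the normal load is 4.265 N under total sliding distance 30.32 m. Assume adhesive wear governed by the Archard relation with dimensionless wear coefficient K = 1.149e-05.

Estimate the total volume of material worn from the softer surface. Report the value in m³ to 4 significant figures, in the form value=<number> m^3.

value=2.191e-12 m^3

The algebra holds exact precision — the intermediates appear rounded, and a single final rounding, at four significant digits.
In SI base units: W = 4.265 N, H = 6.782e+08 Pa, K = 1.149e-05.
Archard relation: V = K·W·L/H = 1.149e-05 · 4.265 · 30.32 / 6.782e+08 = 2.191e-12 m³.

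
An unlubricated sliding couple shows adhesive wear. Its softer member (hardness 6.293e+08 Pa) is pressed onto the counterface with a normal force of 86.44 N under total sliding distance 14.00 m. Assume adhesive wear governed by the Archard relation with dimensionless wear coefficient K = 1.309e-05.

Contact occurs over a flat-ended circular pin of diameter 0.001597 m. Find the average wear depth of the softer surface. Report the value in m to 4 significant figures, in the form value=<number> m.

All arithmetic carries exact precision — printed values are rounded, and one last rounding, at four significant digits.
Convert: Contact area A = π·d²/4 = π·(0.001597 m)²/4 = 2.003e-06 m².
Restated in SI base units: W = 86.44 N, H = 6.293e+08 Pa, K = 1.309e-05.
The Archard volume V = K·W·L/H = 1.309e-05 · 86.44 · 14.00 / 6.293e+08 = 2.517e-11 m³.
Wear depth h = V/A = 2.517e-11 / 2.003e-06 = 1.257e-05 m.

value=1.257e-05 m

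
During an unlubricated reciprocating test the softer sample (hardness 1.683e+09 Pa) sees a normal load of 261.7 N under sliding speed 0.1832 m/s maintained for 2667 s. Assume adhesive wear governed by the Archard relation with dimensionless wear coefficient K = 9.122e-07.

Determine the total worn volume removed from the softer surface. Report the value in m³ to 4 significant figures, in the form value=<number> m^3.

All working math runs at exact precision; intermediate values are shown rounded; one last rounding: 4 significant digits.
Convert: The distance L = v·t = 0.1832 m/s × 2667 s = 488.6 m.
In SI base units, W = 261.7 N, H = 1.683e+09 Pa, K = 9.122e-07.
The Archard volume V = K·W·L/H = 9.122e-07 · 261.7 · 488.6 / 1.683e+09 = 6.930e-11 m³.

value=6.930e-11 m^3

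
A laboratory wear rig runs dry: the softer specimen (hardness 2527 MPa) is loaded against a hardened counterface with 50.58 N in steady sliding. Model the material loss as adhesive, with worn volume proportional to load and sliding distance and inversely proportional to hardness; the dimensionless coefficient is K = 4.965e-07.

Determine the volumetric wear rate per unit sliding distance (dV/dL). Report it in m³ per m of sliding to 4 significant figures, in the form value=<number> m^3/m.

value=9.938e-15 m^3/m

All arithmetic keeps full precision; the intermediates are displayed rounded. Rounded just once, at four significant figures.
Convert: Hardness H = 2527 MPa = 2.527e+09 Pa.
Restated in SI base units: W = 50.58 N, H = 2.527e+09 Pa, K = 4.965e-07.
Wear rate dV/dL = K·W/H, so: 4.965e-07 · 50.58 / 2.527e+09 = 9.938e-15 m³/m.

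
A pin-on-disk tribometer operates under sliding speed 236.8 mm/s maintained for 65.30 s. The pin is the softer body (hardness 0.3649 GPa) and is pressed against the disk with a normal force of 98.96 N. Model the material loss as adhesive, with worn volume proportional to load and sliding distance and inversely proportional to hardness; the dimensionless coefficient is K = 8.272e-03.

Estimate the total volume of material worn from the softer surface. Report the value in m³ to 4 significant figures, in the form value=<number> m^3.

value=3.469e-08 m^3

The intermediates are shown rounded, and every step keeps full precision, and one last rounding to 4 significant digits.
Convert: Sliding speed v = 236.8 mm/s = 0.2368 m/s. Total distance L = v·t = 0.2368 m/s × 65.30 s = 15.46 m.
Convert: Hardness H = 0.3649 GPa = 3.649e+08 Pa.
Working in SI base units: W = 98.96 N, H = 3.649e+08 Pa, K = 8.272e-03.
The Archard volume V = K·W·L/H = 8.272e-03 · 98.96 · 15.46 / 3.649e+08 = 3.469e-08 m³.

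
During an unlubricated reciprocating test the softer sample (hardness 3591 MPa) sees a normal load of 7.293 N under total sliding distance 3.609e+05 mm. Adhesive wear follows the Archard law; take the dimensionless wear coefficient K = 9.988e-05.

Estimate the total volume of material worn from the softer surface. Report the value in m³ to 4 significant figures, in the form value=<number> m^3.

The algebra maintains full precision — intermediate values are displayed rounded. Rounded once at the end: four significant digits.
Convert: Total distance L = 3.609e+05 mm = 360.9 m.
Convert: Hardness H = 3591 MPa = 3.591e+09 Pa.
In SI base units: W = 7.293 N, H = 3.591e+09 Pa, K = 9.988e-05.
Apply Archard: V = K·W·L/H = 9.988e-05 · 7.293 · 360.9 / 3.591e+09 = 7.321e-11 m³.

value=7.321e-11 m^3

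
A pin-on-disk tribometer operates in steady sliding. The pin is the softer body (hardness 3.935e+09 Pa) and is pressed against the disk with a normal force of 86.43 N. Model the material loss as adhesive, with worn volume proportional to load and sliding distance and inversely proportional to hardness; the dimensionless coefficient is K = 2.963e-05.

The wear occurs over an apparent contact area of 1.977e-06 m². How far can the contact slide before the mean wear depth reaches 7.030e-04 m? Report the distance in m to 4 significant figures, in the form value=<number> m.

value=2136 m

The intermediates are printed rounded. The algebra carries full float precision — one final rounding, at four significant digits.
Restated in SI base units: W = 86.43 N, H = 3.935e+09 Pa, K = 2.963e-05.
Volume at the limit: V_lim = h_lim·A = 7.030e-04 · 1.977e-06 = 1.390e-09 m³.
Life L = V_lim·H/(K·W) = 1.390e-09 · 3.935e+09 / (2.963e-05 · 86.43) = 2136 m.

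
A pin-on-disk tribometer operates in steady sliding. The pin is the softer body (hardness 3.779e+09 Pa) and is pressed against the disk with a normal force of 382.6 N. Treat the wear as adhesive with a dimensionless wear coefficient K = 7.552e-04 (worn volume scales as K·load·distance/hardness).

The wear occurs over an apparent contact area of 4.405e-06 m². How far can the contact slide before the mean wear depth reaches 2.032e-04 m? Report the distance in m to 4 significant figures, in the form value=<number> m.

value=11.71 m

The computation keeps full precision, and intermediates appear rounded. Rounded once at the end, at 4 significant figures.
Expressed in SI base units: W = 382.6 N, H = 3.779e+09 Pa, K = 7.552e-04.
Limit volume V_lim = h_lim·A = 2.032e-04 · 4.405e-06 = 8.951e-10 m³.
So the life L = V_lim·H/(K·W) = 8.951e-10 · 3.779e+09 / (7.552e-04 · 382.6) = 11.71 m.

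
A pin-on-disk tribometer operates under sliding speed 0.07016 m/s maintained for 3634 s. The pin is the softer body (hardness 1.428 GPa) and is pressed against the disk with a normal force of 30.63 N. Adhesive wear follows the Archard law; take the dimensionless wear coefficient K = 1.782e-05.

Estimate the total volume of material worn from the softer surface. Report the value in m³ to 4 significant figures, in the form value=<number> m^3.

The computation maintains exact precision; displayed values are rounded; rounded just once: four significant figures.
Path length L = v·t = 0.07016 m/s × 3634 s = 255.0 m.
Hardness H = 1.428 GPa = 1.428e+09 Pa.
Restated in SI base units: W = 30.63 N, H = 1.428e+09 Pa, K = 1.782e-05.
Volume removed: V = K·W·L/H = 1.782e-05 · 30.63 · 255.0 / 1.428e+09 = 9.745e-11 m³.

value=9.745e-11 m^3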